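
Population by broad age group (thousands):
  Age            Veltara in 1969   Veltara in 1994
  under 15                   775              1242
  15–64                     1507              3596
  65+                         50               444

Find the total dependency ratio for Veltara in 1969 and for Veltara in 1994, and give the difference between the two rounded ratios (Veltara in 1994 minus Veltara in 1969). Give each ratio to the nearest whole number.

Veltara in 1969: (775 + 50) / 1507 × 100 = 825 / 1507 × 100 = 55
Veltara in 1994: (1242 + 444) / 3596 × 100 = 1686 / 3596 × 100 = 47

Veltara in 1969: 55
Veltara in 1994: 47
Difference: -8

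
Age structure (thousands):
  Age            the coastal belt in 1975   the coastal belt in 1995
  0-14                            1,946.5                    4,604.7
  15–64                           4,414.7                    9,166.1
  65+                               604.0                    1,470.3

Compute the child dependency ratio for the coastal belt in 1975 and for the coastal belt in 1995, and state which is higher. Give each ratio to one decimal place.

the coastal belt in 1975: 44.1
the coastal belt in 1995: 50.2
Higher: the coastal belt in 1995

the coastal belt in 1975: 1,946.5 / 4,414.7 × 100 = 44.1
the coastal belt in 1995: 4,604.7 / 9,166.1 × 100 = 50.2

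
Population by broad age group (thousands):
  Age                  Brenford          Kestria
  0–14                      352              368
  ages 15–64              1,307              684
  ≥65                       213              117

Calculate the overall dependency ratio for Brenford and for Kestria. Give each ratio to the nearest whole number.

Brenford: (352 + 213) / 1,307 × 100 = 565 / 1,307 × 100 = 43
Kestria: (368 + 117) / 684 × 100 = 485 / 684 × 100 = 71

Brenford: 43
Kestria: 71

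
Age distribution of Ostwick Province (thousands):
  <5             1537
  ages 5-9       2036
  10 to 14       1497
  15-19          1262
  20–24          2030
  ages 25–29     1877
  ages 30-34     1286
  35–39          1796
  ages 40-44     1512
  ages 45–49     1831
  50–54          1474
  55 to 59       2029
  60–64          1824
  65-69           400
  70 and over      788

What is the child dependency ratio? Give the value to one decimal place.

Youth dependency ratio: 30.0

0–14: 1537 + 2036 + 1497 = 5070
15–64: 1262 + 2030 + 1877 + 1286 + 1796 + 1512 + 1831 + 1474 + 2029 + 1824 = 16921
65+: 400 + 788 = 1188
Youth dependency ratio = 5070 / 16921 × 100 = 30.0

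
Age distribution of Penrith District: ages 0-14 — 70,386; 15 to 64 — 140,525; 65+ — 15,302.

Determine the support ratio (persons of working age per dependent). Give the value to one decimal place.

Support ratio = 140,525 / (70,386 + 15,302) = 140,525 / 85,688 = 1.6

Support ratio: 1.6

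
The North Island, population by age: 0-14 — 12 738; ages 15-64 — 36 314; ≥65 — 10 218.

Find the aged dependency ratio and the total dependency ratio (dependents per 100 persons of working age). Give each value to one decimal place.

Old-age dependency ratio = 10 218 / 36 314 × 100 = 28.1
Total dependency ratio = (12 738 + 10 218) / 36 314 × 100 = 22 956 / 36 314 × 100 = 63.2

Old-age dependency ratio: 28.1
Total dependency ratio: 63.2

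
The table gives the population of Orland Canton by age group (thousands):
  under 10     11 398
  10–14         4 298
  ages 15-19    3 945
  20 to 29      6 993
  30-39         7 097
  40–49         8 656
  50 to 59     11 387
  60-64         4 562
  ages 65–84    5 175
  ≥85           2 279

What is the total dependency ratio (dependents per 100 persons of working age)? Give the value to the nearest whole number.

Total dependency ratio: 54

0–14: 11 398 + 4 298 = 15 696
15–64: 3 945 + 6 993 + 7 097 + 8 656 + 11 387 + 4 562 = 42 640
65+: 5 175 + 2 279 = 7 454
Total dependency ratio = (15 696 + 7 454) / 42 640 × 100 = 23 150 / 42 640 × 100 = 54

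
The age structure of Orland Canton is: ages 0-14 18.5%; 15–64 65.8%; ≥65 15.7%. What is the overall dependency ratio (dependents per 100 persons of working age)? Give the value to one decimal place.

Total dependency ratio: 52.0

Total dependency ratio = (18.5 + 15.7) / 65.8 × 100 = 34.2 / 65.8 × 100 = 52.0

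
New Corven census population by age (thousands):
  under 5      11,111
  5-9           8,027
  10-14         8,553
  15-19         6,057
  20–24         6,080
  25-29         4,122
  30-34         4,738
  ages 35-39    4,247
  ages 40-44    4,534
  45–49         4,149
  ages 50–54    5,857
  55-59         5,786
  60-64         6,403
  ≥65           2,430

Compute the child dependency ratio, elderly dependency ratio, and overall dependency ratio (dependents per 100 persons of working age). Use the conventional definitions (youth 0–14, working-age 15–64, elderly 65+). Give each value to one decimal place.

0–14: 11,111 + 8,027 + 8,553 = 27,691
15–64: 6,057 + 6,080 + 4,122 + 4,738 + 4,247 + 4,534 + 4,149 + 5,857 + 5,786 + 6,403 = 51,973
65+: 2,430
Youth dependency ratio = 27,691 / 51,973 × 100 = 53.3
Old-age dependency ratio = 2,430 / 51,973 × 100 = 4.7
Total dependency ratio = (27,691 + 2,430) / 51,973 × 100 = 30,121 / 51,973 × 100 = 58.0

Youth dependency ratio: 53.3
Old-age dependency ratio: 4.7
Total dependency ratio: 58.0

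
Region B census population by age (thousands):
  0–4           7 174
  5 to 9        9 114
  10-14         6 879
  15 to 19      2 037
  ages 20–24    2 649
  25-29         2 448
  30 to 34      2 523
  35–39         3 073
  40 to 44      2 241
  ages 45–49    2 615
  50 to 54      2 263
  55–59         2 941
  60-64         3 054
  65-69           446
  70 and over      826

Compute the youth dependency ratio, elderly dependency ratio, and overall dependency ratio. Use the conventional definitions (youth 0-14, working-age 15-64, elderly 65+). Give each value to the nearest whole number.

0–14: 7 174 + 9 114 + 6 879 = 23 167
15–64: 2 037 + 2 649 + 2 448 + 2 523 + 3 073 + 2 241 + 2 615 + 2 263 + 2 941 + 3 054 = 25 844
65+: 446 + 826 = 1 272
Youth dependency ratio = 23 167 / 25 844 × 100 = 90
Old-age dependency ratio = 1 272 / 25 844 × 100 = 5
Total dependency ratio = (23 167 + 1 272) / 25 844 × 100 = 24 439 / 25 844 × 100 = 95

Youth dependency ratio: 90
Old-age dependency ratio: 5
Total dependency ratio: 95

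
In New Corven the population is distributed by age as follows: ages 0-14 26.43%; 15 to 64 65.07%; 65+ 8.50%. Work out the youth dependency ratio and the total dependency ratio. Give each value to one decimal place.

Youth dependency ratio = 26.43 / 65.07 × 100 = 40.6
Total dependency ratio = (26.43 + 8.50) / 65.07 × 100 = 34.93 / 65.07 × 100 = 53.7

Youth dependency ratio: 40.6
Total dependency ratio: 53.7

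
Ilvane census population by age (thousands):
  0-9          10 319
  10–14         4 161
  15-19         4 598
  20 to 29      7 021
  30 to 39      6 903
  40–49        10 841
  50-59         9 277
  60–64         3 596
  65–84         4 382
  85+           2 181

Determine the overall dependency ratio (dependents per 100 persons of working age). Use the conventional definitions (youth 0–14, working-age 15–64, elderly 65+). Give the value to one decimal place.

Total dependency ratio: 49.8

0–14: 10 319 + 4 161 = 14 480
15–64: 4 598 + 7 021 + 6 903 + 10 841 + 9 277 + 3 596 = 42 236
65+: 4 382 + 2 181 = 6 563
Total dependency ratio = (14 480 + 6 563) / 42 236 × 100 = 21 043 / 42 236 × 100 = 49.8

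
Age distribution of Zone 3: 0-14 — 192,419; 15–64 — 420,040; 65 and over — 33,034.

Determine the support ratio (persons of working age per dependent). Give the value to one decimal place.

Support ratio = 420,040 / (192,419 + 33,034) = 420,040 / 225,453 = 1.9

Support ratio: 1.9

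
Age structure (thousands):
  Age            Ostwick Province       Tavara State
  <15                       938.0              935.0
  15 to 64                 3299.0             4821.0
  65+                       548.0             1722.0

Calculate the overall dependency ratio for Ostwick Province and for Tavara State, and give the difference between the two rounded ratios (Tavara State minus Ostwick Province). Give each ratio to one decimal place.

Ostwick Province: 45.0
Tavara State: 55.1
Difference: +10.1

Ostwick Province: (938.0 + 548.0) / 3299.0 × 100 = 1486.0 / 3299.0 × 100 = 45.0
Tavara State: (935.0 + 1722.0) / 4821.0 × 100 = 2657.0 / 4821.0 × 100 = 55.1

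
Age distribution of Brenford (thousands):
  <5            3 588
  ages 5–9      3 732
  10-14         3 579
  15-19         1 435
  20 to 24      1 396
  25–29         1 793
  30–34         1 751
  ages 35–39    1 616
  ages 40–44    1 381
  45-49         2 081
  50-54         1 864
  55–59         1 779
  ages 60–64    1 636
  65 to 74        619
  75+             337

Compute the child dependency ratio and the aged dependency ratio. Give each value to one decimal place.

0–14: 3 588 + 3 732 + 3 579 = 10 899
15–64: 1 435 + 1 396 + 1 793 + 1 751 + 1 616 + 1 381 + 2 081 + 1 864 + 1 779 + 1 636 = 16 732
65+: 619 + 337 = 956
Youth dependency ratio = 10 899 / 16 732 × 100 = 65.1
Old-age dependency ratio = 956 / 16 732 × 100 = 5.7

Youth dependency ratio: 65.1
Old-age dependency ratio: 5.7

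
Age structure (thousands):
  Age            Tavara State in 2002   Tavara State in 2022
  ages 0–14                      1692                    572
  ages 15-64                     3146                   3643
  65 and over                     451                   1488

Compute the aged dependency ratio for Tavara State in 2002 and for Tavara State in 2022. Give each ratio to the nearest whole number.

Tavara State in 2002: 451 / 3146 × 100 = 14
Tavara State in 2022: 1488 / 3643 × 100 = 41

Tavara State in 2002: 14
Tavara State in 2022: 41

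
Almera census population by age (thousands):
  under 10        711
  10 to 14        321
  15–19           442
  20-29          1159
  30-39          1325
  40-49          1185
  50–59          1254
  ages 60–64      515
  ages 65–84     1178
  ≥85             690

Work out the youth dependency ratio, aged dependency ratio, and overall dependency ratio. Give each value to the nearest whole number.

Youth dependency ratio: 18
Old-age dependency ratio: 32
Total dependency ratio: 49

0–14: 711 + 321 = 1032
15–64: 442 + 1159 + 1325 + 1185 + 1254 + 515 = 5880
65+: 1178 + 690 = 1868
Youth dependency ratio = 1032 / 5880 × 100 = 18
Old-age dependency ratio = 1868 / 5880 × 100 = 32
Total dependency ratio = (1032 + 1868) / 5880 × 100 = 2900 / 5880 × 100 = 49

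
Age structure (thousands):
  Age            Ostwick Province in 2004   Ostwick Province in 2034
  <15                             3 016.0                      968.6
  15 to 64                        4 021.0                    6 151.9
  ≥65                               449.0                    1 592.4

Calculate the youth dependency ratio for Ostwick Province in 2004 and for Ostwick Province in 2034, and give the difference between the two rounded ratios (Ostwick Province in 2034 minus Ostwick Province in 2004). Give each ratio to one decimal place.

Ostwick Province in 2004: 3 016.0 / 4 021.0 × 100 = 75.0
Ostwick Province in 2034: 968.6 / 6 151.9 × 100 = 15.7

Ostwick Province in 2004: 75.0
Ostwick Province in 2034: 15.7
Difference: -59.3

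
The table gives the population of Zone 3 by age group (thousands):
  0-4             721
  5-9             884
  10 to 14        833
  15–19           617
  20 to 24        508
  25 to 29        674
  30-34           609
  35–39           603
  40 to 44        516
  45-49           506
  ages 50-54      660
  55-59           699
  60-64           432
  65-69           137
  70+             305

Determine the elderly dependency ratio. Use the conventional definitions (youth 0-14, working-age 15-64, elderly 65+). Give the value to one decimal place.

Old-age dependency ratio: 7.6

0–14: 721 + 884 + 833 = 2 438
15–64: 617 + 508 + 674 + 609 + 603 + 516 + 506 + 660 + 699 + 432 = 5 824
65+: 137 + 305 = 442
Old-age dependency ratio = 442 / 5 824 × 100 = 7.6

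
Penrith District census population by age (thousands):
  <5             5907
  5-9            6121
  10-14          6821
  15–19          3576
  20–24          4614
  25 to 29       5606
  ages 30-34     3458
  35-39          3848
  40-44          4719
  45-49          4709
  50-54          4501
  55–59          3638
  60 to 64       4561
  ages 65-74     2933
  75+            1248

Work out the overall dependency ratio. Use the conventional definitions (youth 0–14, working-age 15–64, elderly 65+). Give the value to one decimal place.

Total dependency ratio: 53.3

0–14: 5907 + 6121 + 6821 = 18849
15–64: 3576 + 4614 + 5606 + 3458 + 3848 + 4719 + 4709 + 4501 + 3638 + 4561 = 43230
65+: 2933 + 1248 = 4181
Total dependency ratio = (18849 + 4181) / 43230 × 100 = 23030 / 43230 × 100 = 53.3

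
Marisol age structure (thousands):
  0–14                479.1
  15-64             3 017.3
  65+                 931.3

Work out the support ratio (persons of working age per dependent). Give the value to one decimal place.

Support ratio = 3 017.3 / (479.1 + 931.3) = 3 017.3 / 1 410.4 = 2.1

Support ratio: 2.1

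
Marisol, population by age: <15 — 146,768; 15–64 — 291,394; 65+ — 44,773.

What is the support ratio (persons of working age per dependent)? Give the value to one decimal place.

Support ratio = 291,394 / (146,768 + 44,773) = 291,394 / 191,541 = 1.5

Support ratio: 1.5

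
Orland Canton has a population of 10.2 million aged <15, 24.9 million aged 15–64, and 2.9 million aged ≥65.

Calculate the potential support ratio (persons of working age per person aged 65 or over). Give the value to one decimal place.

Potential support ratio: 8.6

Potential support ratio = 24.9 / 2.9 = 8.6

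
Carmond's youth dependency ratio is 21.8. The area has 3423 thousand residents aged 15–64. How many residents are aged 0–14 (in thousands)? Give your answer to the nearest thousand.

Youth dependency ratio = youth / working-age × 100
21.8 = Y / 3423 × 100
⇒ 746

Aged 0–14: 746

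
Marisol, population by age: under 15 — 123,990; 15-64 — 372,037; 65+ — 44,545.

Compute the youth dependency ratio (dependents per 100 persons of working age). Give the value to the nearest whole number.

Youth dependency ratio: 33

Youth dependency ratio = 123,990 / 372,037 × 100 = 33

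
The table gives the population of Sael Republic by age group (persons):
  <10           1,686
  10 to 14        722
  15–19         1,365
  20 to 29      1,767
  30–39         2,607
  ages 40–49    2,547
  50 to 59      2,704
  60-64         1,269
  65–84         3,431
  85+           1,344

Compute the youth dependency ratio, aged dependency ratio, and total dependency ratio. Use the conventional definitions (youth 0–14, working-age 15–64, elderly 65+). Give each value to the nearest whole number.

Youth dependency ratio: 20
Old-age dependency ratio: 39
Total dependency ratio: 59

0–14: 1,686 + 722 = 2,408
15–64: 1,365 + 1,767 + 2,607 + 2,547 + 2,704 + 1,269 = 12,259
65+: 3,431 + 1,344 = 4,775
Youth dependency ratio = 2,408 / 12,259 × 100 = 20
Old-age dependency ratio = 4,775 / 12,259 × 100 = 39
Total dependency ratio = (2,408 + 4,775) / 12,259 × 100 = 7,183 / 12,259 × 100 = 59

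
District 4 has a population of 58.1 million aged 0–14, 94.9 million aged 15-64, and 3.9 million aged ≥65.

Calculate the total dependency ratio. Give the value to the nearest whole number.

Total dependency ratio: 65

Total dependency ratio = (58.1 + 3.9) / 94.9 × 100 = 62.0 / 94.9 × 100 = 65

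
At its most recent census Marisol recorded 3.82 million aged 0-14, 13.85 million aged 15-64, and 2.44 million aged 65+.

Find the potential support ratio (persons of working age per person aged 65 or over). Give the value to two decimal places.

Potential support ratio = 13.85 / 2.44 = 5.68

Potential support ratio: 5.68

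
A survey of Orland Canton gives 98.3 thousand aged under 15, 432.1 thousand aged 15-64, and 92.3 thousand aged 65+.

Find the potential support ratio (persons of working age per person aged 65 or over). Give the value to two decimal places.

Potential support ratio = 432.1 / 92.3 = 4.68

Potential support ratio: 4.68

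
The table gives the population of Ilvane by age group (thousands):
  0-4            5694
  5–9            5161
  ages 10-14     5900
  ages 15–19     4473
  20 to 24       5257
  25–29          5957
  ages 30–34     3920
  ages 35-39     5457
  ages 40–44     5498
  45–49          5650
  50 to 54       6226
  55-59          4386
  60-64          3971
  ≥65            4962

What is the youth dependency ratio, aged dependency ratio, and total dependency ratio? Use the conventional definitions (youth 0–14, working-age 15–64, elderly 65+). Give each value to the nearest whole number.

0–14: 5694 + 5161 + 5900 = 16755
15–64: 4473 + 5257 + 5957 + 3920 + 5457 + 5498 + 5650 + 6226 + 4386 + 3971 = 50795
65+: 4962
Youth dependency ratio = 16755 / 50795 × 100 = 33
Old-age dependency ratio = 4962 / 50795 × 100 = 10
Total dependency ratio = (16755 + 4962) / 50795 × 100 = 21717 / 50795 × 100 = 43

Youth dependency ratio: 33
Old-age dependency ratio: 10
Total dependency ratio: 43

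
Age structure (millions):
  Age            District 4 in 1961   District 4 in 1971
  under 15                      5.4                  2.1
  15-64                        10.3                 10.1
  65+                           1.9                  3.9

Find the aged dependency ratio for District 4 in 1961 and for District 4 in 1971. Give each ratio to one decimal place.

District 4 in 1961: 18.4
District 4 in 1971: 38.6

District 4 in 1961: 1.9 / 10.3 × 100 = 18.4
District 4 in 1971: 3.9 / 10.1 × 100 = 38.6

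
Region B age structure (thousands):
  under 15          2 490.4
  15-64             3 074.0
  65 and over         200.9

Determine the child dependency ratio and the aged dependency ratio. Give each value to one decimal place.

Youth dependency ratio = 2 490.4 / 3 074.0 × 100 = 81.0
Old-age dependency ratio = 200.9 / 3 074.0 × 100 = 6.5

Youth dependency ratio: 81.0
Old-age dependency ratio: 6.5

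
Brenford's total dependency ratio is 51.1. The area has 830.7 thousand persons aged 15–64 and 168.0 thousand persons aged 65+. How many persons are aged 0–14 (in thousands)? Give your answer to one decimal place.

Total dependency ratio = (youth + elderly) / working-age × 100
51.1 = (Y + 168.0) / 830.7 × 100
⇒ 256.5

Aged 0–14: 256.5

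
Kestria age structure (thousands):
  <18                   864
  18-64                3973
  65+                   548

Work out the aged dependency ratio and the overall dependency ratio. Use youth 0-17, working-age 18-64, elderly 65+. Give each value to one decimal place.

Old-age dependency ratio: 13.8
Total dependency ratio: 35.5

Old-age dependency ratio = 548 / 3973 × 100 = 13.8
Total dependency ratio = (864 + 548) / 3973 × 100 = 1412 / 3973 × 100 = 35.5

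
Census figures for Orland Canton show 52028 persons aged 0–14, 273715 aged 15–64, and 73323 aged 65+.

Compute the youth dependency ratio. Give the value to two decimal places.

Youth dependency ratio: 19.01

Youth dependency ratio = 52028 / 273715 × 100 = 19.01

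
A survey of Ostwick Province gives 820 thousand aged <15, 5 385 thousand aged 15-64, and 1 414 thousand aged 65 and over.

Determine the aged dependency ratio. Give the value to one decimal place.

Old-age dependency ratio: 26.3

Old-age dependency ratio = 1 414 / 5 385 × 100 = 26.3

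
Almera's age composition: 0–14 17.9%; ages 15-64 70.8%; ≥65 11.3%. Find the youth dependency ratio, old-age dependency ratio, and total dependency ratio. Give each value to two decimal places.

Youth dependency ratio: 25.28
Old-age dependency ratio: 15.96
Total dependency ratio: 41.24

Youth dependency ratio = 17.9 / 70.8 × 100 = 25.28
Old-age dependency ratio = 11.3 / 70.8 × 100 = 15.96
Total dependency ratio = (17.9 + 11.3) / 70.8 × 100 = 29.2 / 70.8 × 100 = 41.24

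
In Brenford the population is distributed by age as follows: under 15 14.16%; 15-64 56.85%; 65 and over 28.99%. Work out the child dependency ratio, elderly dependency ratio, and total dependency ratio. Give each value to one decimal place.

Youth dependency ratio = 14.16 / 56.85 × 100 = 24.9
Old-age dependency ratio = 28.99 / 56.85 × 100 = 51.0
Total dependency ratio = (14.16 + 28.99) / 56.85 × 100 = 43.15 / 56.85 × 100 = 75.9

Youth dependency ratio: 24.9
Old-age dependency ratio: 51.0
Total dependency ratio: 75.9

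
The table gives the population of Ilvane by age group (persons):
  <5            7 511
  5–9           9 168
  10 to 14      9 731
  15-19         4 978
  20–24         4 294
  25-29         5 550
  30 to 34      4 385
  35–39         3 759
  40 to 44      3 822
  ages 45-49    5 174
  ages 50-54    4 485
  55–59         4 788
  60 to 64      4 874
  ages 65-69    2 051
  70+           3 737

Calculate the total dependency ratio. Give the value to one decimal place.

Total dependency ratio: 69.8

0–14: 7 511 + 9 168 + 9 731 = 26 410
15–64: 4 978 + 4 294 + 5 550 + 4 385 + 3 759 + 3 822 + 5 174 + 4 485 + 4 788 + 4 874 = 46 109
65+: 2 051 + 3 737 = 5 788
Total dependency ratio = (26 410 + 5 788) / 46 109 × 100 = 32 198 / 46 109 × 100 = 69.8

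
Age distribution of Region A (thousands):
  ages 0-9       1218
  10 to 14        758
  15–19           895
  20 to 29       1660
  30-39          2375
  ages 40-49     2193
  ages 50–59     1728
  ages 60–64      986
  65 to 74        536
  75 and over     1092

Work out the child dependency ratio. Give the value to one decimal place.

0–14: 1218 + 758 = 1976
15–64: 895 + 1660 + 2375 + 2193 + 1728 + 986 = 9837
65+: 536 + 1092 = 1628
Youth dependency ratio = 1976 / 9837 × 100 = 20.1

Youth dependency ratio: 20.1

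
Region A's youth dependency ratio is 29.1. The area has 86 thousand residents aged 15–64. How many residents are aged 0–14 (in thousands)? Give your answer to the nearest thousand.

Youth dependency ratio = youth / working-age × 100
29.1 = Y / 86 × 100
⇒ 25

Aged 0–14: 25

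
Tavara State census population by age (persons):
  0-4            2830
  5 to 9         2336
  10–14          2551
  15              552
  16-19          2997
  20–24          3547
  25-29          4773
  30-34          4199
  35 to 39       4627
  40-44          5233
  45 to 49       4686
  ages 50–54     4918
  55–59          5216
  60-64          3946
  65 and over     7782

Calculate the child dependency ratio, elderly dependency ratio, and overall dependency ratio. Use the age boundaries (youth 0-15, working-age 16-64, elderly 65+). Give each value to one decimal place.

Youth dependency ratio: 18.7
Old-age dependency ratio: 17.6
Total dependency ratio: 36.4

0–15: 2830 + 2336 + 2551 + 552 = 8269
16–64: 2997 + 3547 + 4773 + 4199 + 4627 + 5233 + 4686 + 4918 + 5216 + 3946 = 44142
65+: 7782
Youth dependency ratio = 8269 / 44142 × 100 = 18.7
Old-age dependency ratio = 7782 / 44142 × 100 = 17.6
Total dependency ratio = (8269 + 7782) / 44142 × 100 = 16051 / 44142 × 100 = 36.4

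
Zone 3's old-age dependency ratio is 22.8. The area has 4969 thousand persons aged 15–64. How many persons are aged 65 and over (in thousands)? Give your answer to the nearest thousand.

Aged 65 and over: 1133

Old-age dependency ratio = elderly / working-age × 100
22.8 = E / 4969 × 100
⇒ 1133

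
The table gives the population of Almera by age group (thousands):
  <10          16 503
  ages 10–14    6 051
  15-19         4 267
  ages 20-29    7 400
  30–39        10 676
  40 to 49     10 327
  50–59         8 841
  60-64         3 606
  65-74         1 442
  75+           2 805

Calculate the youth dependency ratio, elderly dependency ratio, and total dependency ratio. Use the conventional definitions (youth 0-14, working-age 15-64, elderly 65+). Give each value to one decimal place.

Youth dependency ratio: 50.0
Old-age dependency ratio: 9.4
Total dependency ratio: 59.4

0–14: 16 503 + 6 051 = 22 554
15–64: 4 267 + 7 400 + 10 676 + 10 327 + 8 841 + 3 606 = 45 117
65+: 1 442 + 2 805 = 4 247
Youth dependency ratio = 22 554 / 45 117 × 100 = 50.0
Old-age dependency ratio = 4 247 / 45 117 × 100 = 9.4
Total dependency ratio = (22 554 + 4 247) / 45 117 × 100 = 26 801 / 45 117 × 100 = 59.4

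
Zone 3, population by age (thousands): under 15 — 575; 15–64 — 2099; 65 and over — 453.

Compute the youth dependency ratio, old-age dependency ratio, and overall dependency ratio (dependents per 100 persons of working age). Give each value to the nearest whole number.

Youth dependency ratio = 575 / 2099 × 100 = 27
Old-age dependency ratio = 453 / 2099 × 100 = 22
Total dependency ratio = (575 + 453) / 2099 × 100 = 1028 / 2099 × 100 = 49

Youth dependency ratio: 27
Old-age dependency ratio: 22
Total dependency ratio: 49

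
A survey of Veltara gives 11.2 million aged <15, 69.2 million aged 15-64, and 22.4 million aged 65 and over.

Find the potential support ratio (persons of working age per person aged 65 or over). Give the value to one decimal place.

Potential support ratio: 3.1

Potential support ratio = 69.2 / 22.4 = 3.1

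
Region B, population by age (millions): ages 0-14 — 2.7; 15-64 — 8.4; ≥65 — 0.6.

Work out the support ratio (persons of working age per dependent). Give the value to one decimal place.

Support ratio: 2.5

Support ratio = 8.4 / (2.7 + 0.6) = 8.4 / 3.3 = 2.5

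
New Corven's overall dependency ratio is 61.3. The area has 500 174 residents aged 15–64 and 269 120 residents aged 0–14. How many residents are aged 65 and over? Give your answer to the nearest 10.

Total dependency ratio = (youth + elderly) / working-age × 100
61.3 = (269 120 + E) / 500 174 × 100
⇒ 37 490

Aged 65 and over: 37 490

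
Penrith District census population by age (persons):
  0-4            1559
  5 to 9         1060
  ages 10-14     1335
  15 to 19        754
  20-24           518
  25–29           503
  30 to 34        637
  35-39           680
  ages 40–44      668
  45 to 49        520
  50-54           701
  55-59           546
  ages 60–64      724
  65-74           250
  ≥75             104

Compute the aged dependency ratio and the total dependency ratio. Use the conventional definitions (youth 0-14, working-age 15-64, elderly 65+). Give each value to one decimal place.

0–14: 1559 + 1060 + 1335 = 3954
15–64: 754 + 518 + 503 + 637 + 680 + 668 + 520 + 701 + 546 + 724 = 6251
65+: 250 + 104 = 354
Old-age dependency ratio = 354 / 6251 × 100 = 5.7
Total dependency ratio = (3954 + 354) / 6251 × 100 = 4308 / 6251 × 100 = 68.9

Old-age dependency ratio: 5.7
Total dependency ratio: 68.9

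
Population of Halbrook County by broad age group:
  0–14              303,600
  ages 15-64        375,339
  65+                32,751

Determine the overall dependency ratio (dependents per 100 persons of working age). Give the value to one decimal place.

Total dependency ratio = (303,600 + 32,751) / 375,339 × 100 = 336,351 / 375,339 × 100 = 89.6

Total dependency ratio: 89.6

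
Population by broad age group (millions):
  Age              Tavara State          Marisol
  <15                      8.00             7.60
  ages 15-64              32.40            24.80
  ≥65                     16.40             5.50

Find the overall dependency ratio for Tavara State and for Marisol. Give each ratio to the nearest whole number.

Tavara State: (8.00 + 16.40) / 32.40 × 100 = 24.40 / 32.40 × 100 = 75
Marisol: (7.60 + 5.50) / 24.80 × 100 = 13.10 / 24.80 × 100 = 53

Tavara State: 75
Marisol: 53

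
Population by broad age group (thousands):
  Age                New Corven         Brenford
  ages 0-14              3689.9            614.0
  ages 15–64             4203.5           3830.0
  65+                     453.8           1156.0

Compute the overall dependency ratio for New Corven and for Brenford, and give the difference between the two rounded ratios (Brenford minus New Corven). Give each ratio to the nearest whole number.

New Corven: (3689.9 + 453.8) / 4203.5 × 100 = 4143.7 / 4203.5 × 100 = 99
Brenford: (614.0 + 1156.0) / 3830.0 × 100 = 1770.0 / 3830.0 × 100 = 46

New Corven: 99
Brenford: 46
Difference: -53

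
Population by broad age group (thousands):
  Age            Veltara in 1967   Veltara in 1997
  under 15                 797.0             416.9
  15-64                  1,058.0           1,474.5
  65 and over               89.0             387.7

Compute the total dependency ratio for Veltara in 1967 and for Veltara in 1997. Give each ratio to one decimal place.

Veltara in 1967: 83.7
Veltara in 1997: 54.6

Veltara in 1967: (797.0 + 89.0) / 1,058.0 × 100 = 886.0 / 1,058.0 × 100 = 83.7
Veltara in 1997: (416.9 + 387.7) / 1,474.5 × 100 = 804.6 / 1,474.5 × 100 = 54.6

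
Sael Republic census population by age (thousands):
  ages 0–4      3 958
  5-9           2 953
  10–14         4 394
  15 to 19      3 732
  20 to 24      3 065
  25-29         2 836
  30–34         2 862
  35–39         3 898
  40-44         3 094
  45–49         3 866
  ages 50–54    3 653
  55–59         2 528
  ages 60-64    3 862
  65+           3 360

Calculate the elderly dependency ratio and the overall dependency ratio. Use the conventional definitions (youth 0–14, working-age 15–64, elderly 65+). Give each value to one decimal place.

0–14: 3 958 + 2 953 + 4 394 = 11 305
15–64: 3 732 + 3 065 + 2 836 + 2 862 + 3 898 + 3 094 + 3 866 + 3 653 + 2 528 + 3 862 = 33 396
65+: 3 360
Old-age dependency ratio = 3 360 / 33 396 × 100 = 10.1
Total dependency ratio = (11 305 + 3 360) / 33 396 × 100 = 14 665 / 33 396 × 100 = 43.9

Old-age dependency ratio: 10.1
Total dependency ratio: 43.9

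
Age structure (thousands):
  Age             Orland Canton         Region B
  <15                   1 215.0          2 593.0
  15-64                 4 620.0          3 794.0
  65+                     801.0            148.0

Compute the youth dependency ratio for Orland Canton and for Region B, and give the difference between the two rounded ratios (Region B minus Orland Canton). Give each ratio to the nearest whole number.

Orland Canton: 1 215.0 / 4 620.0 × 100 = 26
Region B: 2 593.0 / 3 794.0 × 100 = 68

Orland Canton: 26
Region B: 68
Difference: +42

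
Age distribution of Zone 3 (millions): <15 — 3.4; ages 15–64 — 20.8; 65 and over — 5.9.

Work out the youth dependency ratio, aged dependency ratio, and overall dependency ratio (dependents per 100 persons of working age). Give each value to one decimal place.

Youth dependency ratio = 3.4 / 20.8 × 100 = 16.3
Old-age dependency ratio = 5.9 / 20.8 × 100 = 28.4
Total dependency ratio = (3.4 + 5.9) / 20.8 × 100 = 9.3 / 20.8 × 100 = 44.7

Youth dependency ratio: 16.3
Old-age dependency ratio: 28.4
Total dependency ratio: 44.7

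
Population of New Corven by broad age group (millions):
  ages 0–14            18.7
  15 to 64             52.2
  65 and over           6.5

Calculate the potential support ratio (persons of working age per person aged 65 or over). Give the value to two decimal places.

Potential support ratio = 52.2 / 6.5 = 8.03

Potential support ratio: 8.03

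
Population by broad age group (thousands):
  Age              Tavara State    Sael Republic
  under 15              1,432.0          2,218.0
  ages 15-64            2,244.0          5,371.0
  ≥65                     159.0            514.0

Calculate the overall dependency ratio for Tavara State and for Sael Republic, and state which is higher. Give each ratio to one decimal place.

Tavara State: 70.9
Sael Republic: 50.9
Higher: Tavara State

Tavara State: (1,432.0 + 159.0) / 2,244.0 × 100 = 1,591.0 / 2,244.0 × 100 = 70.9
Sael Republic: (2,218.0 + 514.0) / 5,371.0 × 100 = 2,732.0 / 5,371.0 × 100 = 50.9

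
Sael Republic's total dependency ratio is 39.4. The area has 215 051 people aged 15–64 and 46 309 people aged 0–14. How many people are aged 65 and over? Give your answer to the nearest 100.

Total dependency ratio = (youth + elderly) / working-age × 100
39.4 = (46 309 + E) / 215 051 × 100
⇒ 38 400

Aged 65 and over: 38 400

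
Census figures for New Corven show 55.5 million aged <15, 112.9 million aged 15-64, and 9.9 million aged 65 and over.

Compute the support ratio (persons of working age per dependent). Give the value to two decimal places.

Support ratio = 112.9 / (55.5 + 9.9) = 112.9 / 65.4 = 1.73

Support ratio: 1.73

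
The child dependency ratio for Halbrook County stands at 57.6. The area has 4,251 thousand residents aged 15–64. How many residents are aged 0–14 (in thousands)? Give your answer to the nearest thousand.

Youth dependency ratio = youth / working-age × 100
57.6 = Y / 4,251 × 100
⇒ 2,449

Aged 0–14: 2,449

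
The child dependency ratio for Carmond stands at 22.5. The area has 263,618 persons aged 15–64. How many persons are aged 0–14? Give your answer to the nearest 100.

Aged 0–14: 59,300

Youth dependency ratio = youth / working-age × 100
22.5 = Y / 263,618 × 100
⇒ 59,300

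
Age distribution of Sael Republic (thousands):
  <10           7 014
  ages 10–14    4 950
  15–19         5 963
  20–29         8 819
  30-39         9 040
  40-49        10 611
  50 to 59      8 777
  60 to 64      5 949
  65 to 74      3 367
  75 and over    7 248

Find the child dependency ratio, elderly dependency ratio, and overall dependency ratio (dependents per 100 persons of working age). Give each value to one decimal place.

Youth dependency ratio: 24.3
Old-age dependency ratio: 21.6
Total dependency ratio: 45.9

0–14: 7 014 + 4 950 = 11 964
15–64: 5 963 + 8 819 + 9 040 + 10 611 + 8 777 + 5 949 = 49 159
65+: 3 367 + 7 248 = 10 615
Youth dependency ratio = 11 964 / 49 159 × 100 = 24.3
Old-age dependency ratio = 10 615 / 49 159 × 100 = 21.6
Total dependency ratio = (11 964 + 10 615) / 49 159 × 100 = 22 579 / 49 159 × 100 = 45.9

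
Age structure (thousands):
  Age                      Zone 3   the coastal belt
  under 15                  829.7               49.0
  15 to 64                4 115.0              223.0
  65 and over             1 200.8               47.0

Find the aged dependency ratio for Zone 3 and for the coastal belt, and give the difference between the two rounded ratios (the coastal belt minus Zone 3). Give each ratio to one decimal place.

Zone 3: 29.2
the coastal belt: 21.1
Difference: -8.1

Zone 3: 1 200.8 / 4 115.0 × 100 = 29.2
the coastal belt: 47.0 / 223.0 × 100 = 21.1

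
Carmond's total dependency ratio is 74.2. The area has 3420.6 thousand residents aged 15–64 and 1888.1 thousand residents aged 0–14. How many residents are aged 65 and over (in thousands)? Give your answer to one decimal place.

Aged 65 and over: 650.0

Total dependency ratio = (youth + elderly) / working-age × 100
74.2 = (1888.1 + E) / 3420.6 × 100
⇒ 650.0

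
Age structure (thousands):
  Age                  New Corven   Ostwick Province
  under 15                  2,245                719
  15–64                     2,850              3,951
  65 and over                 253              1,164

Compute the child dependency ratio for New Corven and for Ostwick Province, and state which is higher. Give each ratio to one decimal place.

New Corven: 78.8
Ostwick Province: 18.2
Higher: New Corven

New Corven: 2,245 / 2,850 × 100 = 78.8
Ostwick Province: 719 / 3,951 × 100 = 18.2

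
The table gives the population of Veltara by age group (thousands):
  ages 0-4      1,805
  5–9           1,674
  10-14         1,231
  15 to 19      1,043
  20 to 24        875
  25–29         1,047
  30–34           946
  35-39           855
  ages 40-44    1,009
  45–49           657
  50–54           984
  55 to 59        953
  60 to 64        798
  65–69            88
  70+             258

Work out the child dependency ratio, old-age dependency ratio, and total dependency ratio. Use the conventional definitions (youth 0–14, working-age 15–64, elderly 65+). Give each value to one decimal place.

0–14: 1,805 + 1,674 + 1,231 = 4,710
15–64: 1,043 + 875 + 1,047 + 946 + 855 + 1,009 + 657 + 984 + 953 + 798 = 9,167
65+: 88 + 258 = 346
Youth dependency ratio = 4,710 / 9,167 × 100 = 51.4
Old-age dependency ratio = 346 / 9,167 × 100 = 3.8
Total dependency ratio = (4,710 + 346) / 9,167 × 100 = 5,056 / 9,167 × 100 = 55.2

Youth dependency ratio: 51.4
Old-age dependency ratio: 3.8
Total dependency ratio: 55.2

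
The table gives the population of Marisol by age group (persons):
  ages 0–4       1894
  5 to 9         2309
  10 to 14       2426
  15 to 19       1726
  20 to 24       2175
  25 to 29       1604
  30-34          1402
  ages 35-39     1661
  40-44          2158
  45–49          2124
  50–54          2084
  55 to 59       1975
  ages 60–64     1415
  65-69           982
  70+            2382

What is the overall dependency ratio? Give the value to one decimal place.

Total dependency ratio: 54.5

0–14: 1894 + 2309 + 2426 = 6629
15–64: 1726 + 2175 + 1604 + 1402 + 1661 + 2158 + 2124 + 2084 + 1975 + 1415 = 18324
65+: 982 + 2382 = 3364
Total dependency ratio = (6629 + 3364) / 18324 × 100 = 9993 / 18324 × 100 = 54.5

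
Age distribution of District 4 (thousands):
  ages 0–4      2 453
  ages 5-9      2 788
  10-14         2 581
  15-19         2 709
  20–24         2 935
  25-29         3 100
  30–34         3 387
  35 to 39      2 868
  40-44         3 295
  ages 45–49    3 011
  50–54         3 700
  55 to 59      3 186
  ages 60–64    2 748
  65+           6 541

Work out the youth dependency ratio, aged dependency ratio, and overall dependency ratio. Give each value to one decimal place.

0–14: 2 453 + 2 788 + 2 581 = 7 822
15–64: 2 709 + 2 935 + 3 100 + 3 387 + 2 868 + 3 295 + 3 011 + 3 700 + 3 186 + 2 748 = 30 939
65+: 6 541
Youth dependency ratio = 7 822 / 30 939 × 100 = 25.3
Old-age dependency ratio = 6 541 / 30 939 × 100 = 21.1
Total dependency ratio = (7 822 + 6 541) / 30 939 × 100 = 14 363 / 30 939 × 100 = 46.4

Youth dependency ratio: 25.3
Old-age dependency ratio: 21.1
Total dependency ratio: 46.4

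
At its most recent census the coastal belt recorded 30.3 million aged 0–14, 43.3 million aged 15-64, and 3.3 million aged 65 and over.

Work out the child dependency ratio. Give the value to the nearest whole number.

Youth dependency ratio = 30.3 / 43.3 × 100 = 70

Youth dependency ratio: 70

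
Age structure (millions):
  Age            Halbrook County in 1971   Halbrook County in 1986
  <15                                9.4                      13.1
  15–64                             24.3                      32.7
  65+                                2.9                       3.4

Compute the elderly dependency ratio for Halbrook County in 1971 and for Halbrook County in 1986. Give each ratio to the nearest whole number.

Halbrook County in 1971: 12
Halbrook County in 1986: 10

Halbrook County in 1971: 2.9 / 24.3 × 100 = 12
Halbrook County in 1986: 3.4 / 32.7 × 100 = 10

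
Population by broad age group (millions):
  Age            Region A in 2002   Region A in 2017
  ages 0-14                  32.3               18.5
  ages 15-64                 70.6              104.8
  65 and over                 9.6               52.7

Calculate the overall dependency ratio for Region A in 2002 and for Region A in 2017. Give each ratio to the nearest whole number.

Region A in 2002: (32.3 + 9.6) / 70.6 × 100 = 41.9 / 70.6 × 100 = 59
Region A in 2017: (18.5 + 52.7) / 104.8 × 100 = 71.2 / 104.8 × 100 = 68

Region A in 2002: 59
Region A in 2017: 68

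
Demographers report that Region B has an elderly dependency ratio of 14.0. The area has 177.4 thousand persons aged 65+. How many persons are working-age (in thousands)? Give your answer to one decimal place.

Old-age dependency ratio = elderly / working-age × 100
14.0 = 177.4 / W × 100
⇒ 1,267.1

Working-age: 1,267.1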